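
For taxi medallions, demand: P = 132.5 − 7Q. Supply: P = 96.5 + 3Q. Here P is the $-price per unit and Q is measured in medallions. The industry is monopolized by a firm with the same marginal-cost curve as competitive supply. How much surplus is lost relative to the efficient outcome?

Competitive equilibrium: 132.5 − 7Q = 96.5 + 3Q → Q* = 3.6, P* = 107.3.
Marginal revenue: MR = 132.5 − 14Q. Set MR = MC: 132.5 − 14Q = 96.5 + 3Q → Q_m = 2.1176.
Price P_m = 132.5 − 7·2.1176 = 117.6768; MC(Q_m) = 96.5 + 3·2.1176 = 102.8528.
Competitive Q* = 3.6, so ΔQ = 1.4824; wedge = 117.6768 − 102.8528 = 14.824.
The triangle = ½ × 1.4824 × 14.824 = $10.99.

$10.99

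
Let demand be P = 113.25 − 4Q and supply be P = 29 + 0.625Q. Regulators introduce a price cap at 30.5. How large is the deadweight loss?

Competitive equilibrium: 113.25 − 4Q = 29 + 0.625Q → Q* = 18.2162, P* = 40.3851.
At the ceiling P = 30.5, quantity supplied = (30.5 − 29)/0.625 = 2.4.
Willingness to pay at Q' = 2.4: 113.25 − 4·2.4 = 103.65.
ΔQ = 18.2162 − 2.4 = 15.8162; wedge = 103.65 − 30.5 = 73.15.
The triangle = ½ × 15.8162 × 73.15 = 578.48.

578.48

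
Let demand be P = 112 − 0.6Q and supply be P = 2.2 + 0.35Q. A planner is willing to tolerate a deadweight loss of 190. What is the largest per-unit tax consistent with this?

19

Competitive equilibrium: 112 − 0.6Q = 2.2 + 0.35Q → Q* = 115.5789, P* = 42.6526.
A tax t gives ΔQ = t/0.95 and wedge t, so DWL = t²/1.9.
t²/1.9 = 190 → t² = 361 → t = 19.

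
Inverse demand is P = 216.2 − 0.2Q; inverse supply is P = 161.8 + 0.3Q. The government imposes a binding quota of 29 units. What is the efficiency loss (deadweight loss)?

Competitive equilibrium: 216.2 − 0.2Q = 161.8 + 0.3Q → Q* = 108.8, P* = 194.44.
At Q = 29: demand price = 216.2 − 0.2·29 = 210.4; supply price = 161.8 + 0.3·29 = 170.5.
ΔQ = 108.8 − 29 = 79.8; wedge = 210.4 − 170.5 = 39.9.
Welfare loss = ½ × 79.8 × 39.9 = 1592.01.

1592.01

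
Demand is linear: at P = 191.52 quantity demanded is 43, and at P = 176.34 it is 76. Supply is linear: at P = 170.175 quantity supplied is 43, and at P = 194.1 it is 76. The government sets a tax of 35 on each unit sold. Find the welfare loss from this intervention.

Demand slope = (176.34 − 191.52)/(76 − 43) = −0.46, so P = 211.3 − 0.46Q.
Supply slope = (194.1 − 170.175)/(76 − 43) = 0.725, so P = 139 + 0.725Q.
Competitive equilibrium: 211.3 − 0.46Q = 139 + 0.725Q → Q* = 61.0127, P* = 183.2342.
With the tax, the buyer price exceeds the seller price by 35: (211.3 − 0.46Q) − (139 + 0.725Q) = 35 → Q' = 31.4768.
ΔQ = 61.0127 − 31.4768 = 29.5359; the wedge equals the tax, 35.
The triangle = ½ × 29.5359 × 35 = 516.88.

516.88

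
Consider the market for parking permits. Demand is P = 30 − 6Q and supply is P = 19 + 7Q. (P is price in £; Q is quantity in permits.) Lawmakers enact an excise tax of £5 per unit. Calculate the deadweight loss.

£0.96

Competitive equilibrium: 30 − 6Q = 19 + 7Q → Q* = 0.8462, P* = 24.9231.
With the tax, the buyer price exceeds the seller price by 5: (30 − 6Q) − (19 + 7Q) = 5 → Q' = 0.4615.
ΔQ = 0.8462 − 0.4615 = 0.3847; the wedge equals the tax, 5.
DWL = ½ × 0.3847 × 5 = £0.96.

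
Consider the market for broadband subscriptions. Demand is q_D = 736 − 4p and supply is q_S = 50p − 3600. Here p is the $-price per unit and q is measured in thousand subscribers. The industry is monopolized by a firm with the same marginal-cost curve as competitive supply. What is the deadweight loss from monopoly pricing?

In inverse form: demand p = 184 − 0.25q, supply p = 72 + 0.02q.
Competitive equilibrium: 184 − 0.25q = 72 + 0.02q → q* = 414.81481, p* = 80.2963.
Marginal revenue: MR = 184 − 0.5q. Set MR = MC: 184 − 0.5q = 72 + 0.02q → q_m = 215.38462.
Price p_m = 184 − 0.25·215.38462 = 130.15385; MC(q_m) = 72 + 0.02·215.38462 = 76.30769.
Competitive q* = 414.81481, so Δq = 199.43019; wedge = 130.15385 − 76.30769 = 53.84616.
DWL = ½ × 199.43019 × 53.84616 = $5369.27 thousand.

$5369.27 thousand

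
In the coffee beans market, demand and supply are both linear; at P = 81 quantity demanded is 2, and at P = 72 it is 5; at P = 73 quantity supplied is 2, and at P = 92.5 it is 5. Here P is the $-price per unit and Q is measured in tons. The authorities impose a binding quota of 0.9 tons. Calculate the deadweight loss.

Demand slope = (72 − 81)/(5 − 2) = −3, so P = 87 − 3Q.
Supply slope = (92.5 − 73)/(5 − 2) = 6.5, so P = 60 + 6.5Q.
Competitive equilibrium: 87 − 3Q = 60 + 6.5Q → Q* = 2.8421, P* = 78.4737.
At Q = 0.9: demand price = 87 − 3·0.9 = 84.3; supply price = 60 + 6.5·0.9 = 65.85.
ΔQ = 2.8421 − 0.9 = 1.9421; wedge = 84.3 − 65.85 = 18.45.
Welfare loss = ½ × 1.9421 × 18.45 = $17.92.

$17.92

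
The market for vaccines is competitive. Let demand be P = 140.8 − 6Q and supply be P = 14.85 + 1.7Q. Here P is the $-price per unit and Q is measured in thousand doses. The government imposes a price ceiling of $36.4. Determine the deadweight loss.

Competitive equilibrium: 140.8 − 6Q = 14.85 + 1.7Q → Q* = 16.3571, P* = 42.6571.
At the ceiling P = 36.4, quantity supplied = (36.4 − 14.85)/1.7 = 12.6765.
Willingness to pay at Q' = 12.6765: 140.8 − 6·12.6765 = 64.741.
ΔQ = 16.3571 − 12.6765 = 3.6806; wedge = 64.741 − 36.4 = 28.341.
The triangle = ½ × 3.6806 × 28.341 = $52.16 thousand.

$52.16 thousand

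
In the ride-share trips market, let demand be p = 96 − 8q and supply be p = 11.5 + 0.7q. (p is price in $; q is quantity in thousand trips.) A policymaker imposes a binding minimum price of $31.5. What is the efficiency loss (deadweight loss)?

$11.84 thousand

Competitive equilibrium: 96 − 8q = 11.5 + 0.7q → q* = 9.7126, p* = 18.2989.
At the floor p = 31.5, quantity demanded = (96 − 31.5)/8 = 8.0625.
Sellers' marginal cost at q' = 8.0625: 11.5 + 0.7·8.0625 = 17.1438.
Δq = 9.7126 − 8.0625 = 1.6501; wedge = 31.5 − 17.1438 = 14.3562.
Welfare loss = ½ × 1.6501 × 14.3562 = $11.84 thousand.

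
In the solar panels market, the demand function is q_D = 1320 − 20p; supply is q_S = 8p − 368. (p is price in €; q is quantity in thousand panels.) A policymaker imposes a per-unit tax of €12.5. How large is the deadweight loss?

€446.43 thousand

In inverse form: demand p = 66 − 0.05q, supply p = 46 + 0.125q.
Competitive equilibrium: 66 − 0.05q = 46 + 0.125q → q* = 114.2857, p* = 60.2857.
With the tax, the buyer price exceeds the seller price by 12.5: (66 − 0.05q) − (46 + 0.125q) = 12.5 → q' = 42.8571.
Δq = 114.2857 − 42.8571 = 71.4286; the wedge equals the tax, 12.5.
Deadweight loss = ½ × 71.4286 × 12.5 = €446.43 thousand.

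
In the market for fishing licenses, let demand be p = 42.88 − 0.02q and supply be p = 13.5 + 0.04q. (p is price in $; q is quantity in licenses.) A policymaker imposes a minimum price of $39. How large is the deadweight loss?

$2622.56

Competitive equilibrium: 42.88 − 0.02q = 13.5 + 0.04q → q* = 489.6667, p* = 33.0867.
At the floor p = 39, quantity demanded = (42.88 − 39)/0.02 = 194.
Sellers' marginal cost at q' = 194: 13.5 + 0.04·194 = 21.26.
Δq = 489.6667 − 194 = 295.6667; wedge = 39 − 21.26 = 17.74.
Deadweight loss = ½ × 295.6667 × 17.74 = $2622.56.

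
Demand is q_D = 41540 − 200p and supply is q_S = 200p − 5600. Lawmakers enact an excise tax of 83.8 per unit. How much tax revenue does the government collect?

In inverse form: demand p = 207.7 − 0.005q, supply p = 28 + 0.005q.
Competitive equilibrium: 207.7 − 0.005q = 28 + 0.005q → q* = 17970, p* = 117.85.
With the tax, the buyer price exceeds the seller price by 83.8: (207.7 − 0.005q) − (28 + 0.005q) = 83.8 → q' = 9590.
Tax revenue = 83.8 × 9590 = 803642.

803642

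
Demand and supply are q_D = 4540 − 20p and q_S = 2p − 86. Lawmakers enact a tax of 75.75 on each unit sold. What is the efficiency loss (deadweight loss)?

5216.42

In inverse form: demand p = 227 − 0.05q, supply p = 43 + 0.5q.
Competitive equilibrium: 227 − 0.05q = 43 + 0.5q → q* = 334.5455, p* = 210.2727.
With the tax, the buyer price exceeds the seller price by 75.75: (227 − 0.05q) − (43 + 0.5q) = 75.75 → q' = 196.8182.
Δq = 334.5455 − 196.8182 = 137.7273; the wedge equals the tax, 75.75.
Deadweight loss = ½ × 137.7273 × 75.75 = 5216.42.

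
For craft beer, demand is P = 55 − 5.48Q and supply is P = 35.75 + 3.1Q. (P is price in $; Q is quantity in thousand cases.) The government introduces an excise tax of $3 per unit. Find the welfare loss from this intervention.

$0.52 thousand

Competitive equilibrium: 55 − 5.48Q = 35.75 + 3.1Q → Q* = 2.2436, P* = 42.7051.
With the tax, the buyer price exceeds the seller price by 3: (55 − 5.48Q) − (35.75 + 3.1Q) = 3 → Q' = 1.8939.
ΔQ = 2.2436 − 1.8939 = 0.3497; the wedge equals the tax, 3.
Welfare loss = ½ × 0.3497 × 3 = $0.52 thousand.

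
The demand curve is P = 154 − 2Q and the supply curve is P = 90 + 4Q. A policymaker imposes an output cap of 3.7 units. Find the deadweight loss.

Competitive equilibrium: 154 − 2Q = 90 + 4Q → Q* = 10.6667, P* = 132.6667.
At Q = 3.7: demand price = 154 − 2·3.7 = 146.6; supply price = 90 + 4·3.7 = 104.8.
ΔQ = 10.6667 − 3.7 = 6.9667; wedge = 146.6 − 104.8 = 41.8.
Deadweight loss = ½ × 6.9667 × 41.8 = 145.60.

145.60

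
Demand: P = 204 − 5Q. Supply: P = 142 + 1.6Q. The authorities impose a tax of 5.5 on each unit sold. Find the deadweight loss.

2.29

Competitive equilibrium: 204 − 5Q = 142 + 1.6Q → Q* = 9.3939, P* = 157.0303.
With the tax, the buyer price exceeds the seller price by 5.5: (204 − 5Q) − (142 + 1.6Q) = 5.5 → Q' = 8.5606.
ΔQ = 9.3939 − 8.5606 = 0.8333; the wedge equals the tax, 5.5.
Deadweight loss = ½ × 0.8333 × 5.5 = 2.29.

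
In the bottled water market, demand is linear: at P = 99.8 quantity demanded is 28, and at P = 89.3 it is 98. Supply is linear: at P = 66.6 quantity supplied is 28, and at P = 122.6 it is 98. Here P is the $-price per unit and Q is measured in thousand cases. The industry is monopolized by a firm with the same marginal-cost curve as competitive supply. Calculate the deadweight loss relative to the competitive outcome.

$35 thousand

Demand slope = (89.3 − 99.8)/(98 − 28) = −0.15, so P = 104 − 0.15Q.
Supply slope = (122.6 − 66.6)/(98 − 28) = 0.8, so P = 44.2 + 0.8Q.
Competitive equilibrium: 104 − 0.15Q = 44.2 + 0.8Q → Q* = 62.9474, P* = 94.5579.
Marginal revenue: MR = 104 − 0.3Q. Set MR = MC: 104 − 0.3Q = 44.2 + 0.8Q → Q_m = 54.3636.
Price P_m = 104 − 0.15·54.3636 = 95.8455; MC(Q_m) = 44.2 + 0.8·54.3636 = 87.6909.
Competitive Q* = 62.9474, so ΔQ = 8.5838; wedge = 95.8455 − 87.6909 = 8.1546.
Welfare loss = ½ × 8.5838 × 8.1546 = $35 thousand.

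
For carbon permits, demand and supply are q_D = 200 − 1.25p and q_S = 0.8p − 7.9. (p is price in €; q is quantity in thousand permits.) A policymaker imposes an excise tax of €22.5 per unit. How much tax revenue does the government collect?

In inverse form: demand p = 160 − 0.8q, supply p = 9.875 + 1.25q.
Competitive equilibrium: 160 − 0.8q = 9.875 + 1.25q → q* = 73.2317, p* = 101.4146.
With the tax, the buyer price exceeds the seller price by 22.5: (160 − 0.8q) − (9.875 + 1.25q) = 22.5 → q' = 62.2561.
Tax revenue = 22.5 × 62.2561 = €1400.76 thousand.

€1400.76 thousand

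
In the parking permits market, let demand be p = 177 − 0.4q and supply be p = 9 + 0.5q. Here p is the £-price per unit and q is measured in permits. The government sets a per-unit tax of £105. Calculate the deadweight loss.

£6125

Competitive equilibrium: 177 − 0.4q = 9 + 0.5q → q* = 186.6667, p* = 102.3333.
With the tax, the buyer price exceeds the seller price by 105: (177 − 0.4q) − (9 + 0.5q) = 105 → q' = 70.
Δq = 186.6667 − 70 = 116.6667; the wedge equals the tax, 105.
DWL = ½ × 116.6667 × 105 = £6125.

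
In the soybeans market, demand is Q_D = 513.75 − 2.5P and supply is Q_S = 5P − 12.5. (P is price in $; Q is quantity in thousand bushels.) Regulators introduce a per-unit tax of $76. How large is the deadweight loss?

In inverse form: demand P = 205.5 − 0.4Q, supply P = 2.5 + 0.2Q.
Competitive equilibrium: 205.5 − 0.4Q = 2.5 + 0.2Q → Q* = 338.3333, P* = 70.1667.
With the tax, the buyer price exceeds the seller price by 76: (205.5 − 0.4Q) − (2.5 + 0.2Q) = 76 → Q' = 211.6667.
ΔQ = 338.3333 − 211.6667 = 126.6666; the wedge equals the tax, 76.
Welfare loss = ½ × 126.6666 × 76 = $4813.33 thousand.

$4813.33 thousand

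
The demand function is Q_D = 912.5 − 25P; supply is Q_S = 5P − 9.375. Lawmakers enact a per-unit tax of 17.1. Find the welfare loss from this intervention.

609.19

In inverse form: demand P = 36.5 − 0.04Q, supply P = 1.875 + 0.2Q.
Competitive equilibrium: 36.5 − 0.04Q = 1.875 + 0.2Q → Q* = 144.2708, P* = 30.7292.
With the tax, the buyer price exceeds the seller price by 17.1: (36.5 − 0.04Q) − (1.875 + 0.2Q) = 17.1 → Q' = 73.0208.
ΔQ = 144.2708 − 73.0208 = 71.25; the wedge equals the tax, 17.1.
Deadweight loss = ½ × 71.25 × 17.1 = 609.19.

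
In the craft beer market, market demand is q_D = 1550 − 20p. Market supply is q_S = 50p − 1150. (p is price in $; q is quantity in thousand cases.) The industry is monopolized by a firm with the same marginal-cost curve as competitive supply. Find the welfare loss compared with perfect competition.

In inverse form: demand p = 77.5 − 0.05q, supply p = 23 + 0.02q.
Competitive equilibrium: 77.5 − 0.05q = 23 + 0.02q → q* = 778.57143, p* = 38.57143.
Marginal revenue: MR = 77.5 − 0.1q. Set MR = MC: 77.5 − 0.1q = 23 + 0.02q → q_m = 454.16667.
Price p_m = 77.5 − 0.05·454.16667 = 54.79167; MC(q_m) = 23 + 0.02·454.16667 = 32.08333.
Competitive q* = 778.57143, so Δq = 324.40476; wedge = 54.79167 − 32.08333 = 22.70834.
Deadweight loss = ½ × 324.40476 × 22.70834 = $3683.35 thousand.

$3683.35 thousand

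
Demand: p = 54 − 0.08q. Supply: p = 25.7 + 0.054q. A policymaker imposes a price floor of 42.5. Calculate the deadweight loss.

304.76

Competitive equilibrium: 54 − 0.08q = 25.7 + 0.054q → q* = 211.194, p* = 37.1045.
At the floor p = 42.5, quantity demanded = (54 − 42.5)/0.08 = 143.75.
Sellers' marginal cost at q' = 143.75: 25.7 + 0.054·143.75 = 33.4625.
Δq = 211.194 − 143.75 = 67.444; wedge = 42.5 − 33.4625 = 9.0375.
The triangle = ½ × 67.444 × 9.0375 = 304.76.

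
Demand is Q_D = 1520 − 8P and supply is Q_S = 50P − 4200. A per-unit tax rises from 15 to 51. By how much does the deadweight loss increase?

8193.10

In inverse form: demand P = 190 − 0.125Q, supply P = 84 + 0.02Q.
Competitive equilibrium: 190 − 0.125Q = 84 + 0.02Q → Q* = 731.0345, P* = 98.6207.
For a per-unit tax t: ΔQ = t/0.145, so DWL = ½·t·(t/0.145) = t²/0.29.
At t = 15: DWL = 775.862. At t = 51: DWL = 8968.966.
Increase = 8968.966 − 775.862 = 8193.10.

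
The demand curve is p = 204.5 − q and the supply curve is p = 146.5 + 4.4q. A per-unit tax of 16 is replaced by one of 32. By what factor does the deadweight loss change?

Competitive equilibrium: 204.5 − q = 146.5 + 4.4q → q* = 10.7407, p* = 193.7593.
For a per-unit tax t: Δq = t/5.4, so DWL = ½·t·(t/5.4) = t²/10.8.
At t = 16: DWL = 23.704. At t = 32: DWL = 94.815.
Ratio = (32/16)² = 4.

4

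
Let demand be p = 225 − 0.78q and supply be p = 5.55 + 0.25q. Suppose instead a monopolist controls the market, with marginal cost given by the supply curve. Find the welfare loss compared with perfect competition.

Competitive equilibrium: 225 − 0.78q = 5.55 + 0.25q → q* = 213.0583, p* = 58.8146.
Marginal revenue: MR = 225 − 1.56q. Set MR = MC: 225 − 1.56q = 5.55 + 0.25q → q_m = 121.2431.
Price p_m = 225 − 0.78·121.2431 = 130.4304; MC(q_m) = 5.55 + 0.25·121.2431 = 35.8608.
Competitive q* = 213.0583, so Δq = 91.8152; wedge = 130.4304 − 35.8608 = 94.5696.
Deadweight loss = ½ × 91.8152 × 94.5696 = 4341.46.

4341.46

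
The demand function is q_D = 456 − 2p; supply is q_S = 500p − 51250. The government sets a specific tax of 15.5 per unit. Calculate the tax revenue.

3396.41

In inverse form: demand p = 228 − 0.5q, supply p = 102.5 + 0.002q.
Competitive equilibrium: 228 − 0.5q = 102.5 + 0.002q → q* = 250, p* = 103.
With the tax, the buyer price exceeds the seller price by 15.5: (228 − 0.5q) − (102.5 + 0.002q) = 15.5 → q' = 219.1235.
Tax revenue = 15.5 × 219.1235 = 3396.41.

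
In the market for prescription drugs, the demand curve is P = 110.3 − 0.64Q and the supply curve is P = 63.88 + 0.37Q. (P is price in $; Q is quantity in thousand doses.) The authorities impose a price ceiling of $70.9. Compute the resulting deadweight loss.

Competitive equilibrium: 110.3 − 0.64Q = 63.88 + 0.37Q → Q* = 45.9604, P* = 80.8853.
At the ceiling P = 70.9, quantity supplied = (70.9 − 63.88)/0.37 = 18.973.
Willingness to pay at Q' = 18.973: 110.3 − 0.64·18.973 = 98.1573.
ΔQ = 45.9604 − 18.973 = 26.9874; wedge = 98.1573 − 70.9 = 27.2573.
Deadweight loss = ½ × 26.9874 × 27.2573 = $367.80 thousand.

$367.80 thousand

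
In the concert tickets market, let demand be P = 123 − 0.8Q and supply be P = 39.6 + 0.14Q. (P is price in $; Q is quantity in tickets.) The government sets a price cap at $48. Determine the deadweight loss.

Competitive equilibrium: 123 − 0.8Q = 39.6 + 0.14Q → Q* = 88.7234, P* = 52.0213.
At the ceiling P = 48, quantity supplied = (48 − 39.6)/0.14 = 60.
Willingness to pay at Q' = 60: 123 − 0.8·60 = 75.
ΔQ = 88.7234 − 60 = 28.7234; wedge = 75 − 48 = 27.
DWL = ½ × 28.7234 × 27 = $387.77.

$387.77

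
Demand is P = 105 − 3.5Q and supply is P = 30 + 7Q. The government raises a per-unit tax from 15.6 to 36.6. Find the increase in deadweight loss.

52.20

Competitive equilibrium: 105 − 3.5Q = 30 + 7Q → Q* = 7.1429, P* = 80.
For a per-unit tax t: ΔQ = t/10.5, so DWL = ½·t·(t/10.5) = t²/21.
At t = 15.6: DWL = 11.589. At t = 36.6: DWL = 63.789.
Increase = 63.789 − 11.589 = 52.20.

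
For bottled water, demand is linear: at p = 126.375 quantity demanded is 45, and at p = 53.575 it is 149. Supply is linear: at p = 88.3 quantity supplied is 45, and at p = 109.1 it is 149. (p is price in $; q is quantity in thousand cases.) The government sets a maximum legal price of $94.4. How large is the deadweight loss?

Demand slope = (53.575 − 126.375)/(149 − 45) = −0.7, so p = 157.875 − 0.7q.
Supply slope = (109.1 − 88.3)/(149 − 45) = 0.2, so p = 79.3 + 0.2q.
Competitive equilibrium: 157.875 − 0.7q = 79.3 + 0.2q → q* = 87.3056, p* = 96.7611.
At the ceiling p = 94.4, quantity supplied = (94.4 − 79.3)/0.2 = 75.5.
Willingness to pay at q' = 75.5: 157.875 − 0.7·75.5 = 105.025.
Δq = 87.3056 − 75.5 = 11.8056; wedge = 105.025 − 94.4 = 10.625.
Welfare loss = ½ × 11.8056 × 10.625 = $62.72 thousand.

$62.72 thousand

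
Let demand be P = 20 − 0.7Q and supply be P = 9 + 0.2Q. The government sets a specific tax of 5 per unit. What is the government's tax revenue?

Competitive equilibrium: 20 − 0.7Q = 9 + 0.2Q → Q* = 12.2222, P* = 11.4444.
With the tax, the buyer price exceeds the seller price by 5: (20 − 0.7Q) − (9 + 0.2Q) = 5 → Q' = 6.6667.
Tax revenue = 5 × 6.6667 = 33.33.

33.33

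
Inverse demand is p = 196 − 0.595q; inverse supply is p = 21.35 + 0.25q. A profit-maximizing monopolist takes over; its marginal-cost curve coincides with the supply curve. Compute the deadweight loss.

Competitive equilibrium: 196 − 0.595q = 21.35 + 0.25q → q* = 206.6864, p* = 73.0216.
Marginal revenue: MR = 196 − 1.19q. Set MR = MC: 196 − 1.19q = 21.35 + 0.25q → q_m = 121.2847.
Price p_m = 196 − 0.595·121.2847 = 123.8356; MC(q_m) = 21.35 + 0.25·121.2847 = 51.6712.
Competitive q* = 206.6864, so Δq = 85.4017; wedge = 123.8356 − 51.6712 = 72.1644.
The triangle = ½ × 85.4017 × 72.1644 = 3081.48.

3081.48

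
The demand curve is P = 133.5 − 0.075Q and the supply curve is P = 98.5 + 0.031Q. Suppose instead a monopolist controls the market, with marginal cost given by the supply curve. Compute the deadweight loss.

Competitive equilibrium: 133.5 − 0.075Q = 98.5 + 0.031Q → Q* = 330.1887, P* = 108.7358.
Marginal revenue: MR = 133.5 − 0.15Q. Set MR = MC: 133.5 − 0.15Q = 98.5 + 0.031Q → Q_m = 193.3702.
Price P_m = 133.5 − 0.075·193.3702 = 118.9972; MC(Q_m) = 98.5 + 0.031·193.3702 = 104.4945.
Competitive Q* = 330.1887, so ΔQ = 136.8185; wedge = 118.9972 − 104.4945 = 14.5027.
Welfare loss = ½ × 136.8185 × 14.5027 = 992.12.

992.12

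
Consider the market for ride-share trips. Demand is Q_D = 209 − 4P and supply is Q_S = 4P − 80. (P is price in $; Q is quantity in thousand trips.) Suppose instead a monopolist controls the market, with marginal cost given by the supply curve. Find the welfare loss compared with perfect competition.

In inverse form: demand P = 52.25 − 0.25Q, supply P = 20 + 0.25Q.
Competitive equilibrium: 52.25 − 0.25Q = 20 + 0.25Q → Q* = 64.5, P* = 36.125.
Marginal revenue: MR = 52.25 − 0.5Q. Set MR = MC: 52.25 − 0.5Q = 20 + 0.25Q → Q_m = 43.
Price P_m = 52.25 − 0.25·43 = 41.5; MC(Q_m) = 20 + 0.25·43 = 30.75.
Competitive Q* = 64.5, so ΔQ = 21.5; wedge = 41.5 − 30.75 = 10.75.
DWL = ½ × 21.5 × 10.75 = $115.56 thousand.

$115.56 thousand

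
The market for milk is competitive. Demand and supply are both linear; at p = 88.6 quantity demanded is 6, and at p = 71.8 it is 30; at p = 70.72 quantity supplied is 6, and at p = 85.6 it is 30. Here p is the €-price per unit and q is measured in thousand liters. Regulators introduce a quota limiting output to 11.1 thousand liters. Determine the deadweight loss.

Demand slope = (71.8 − 88.6)/(30 − 6) = −0.7, so p = 92.8 − 0.7q.
Supply slope = (85.6 − 70.72)/(30 − 6) = 0.62, so p = 67 + 0.62q.
Competitive equilibrium: 92.8 − 0.7q = 67 + 0.62q → q* = 19.54545, p* = 79.11818.
At q = 11.1: demand price = 92.8 − 0.7·11.1 = 85.03; supply price = 67 + 0.62·11.1 = 73.882.
Δq = 19.54545 − 11.1 = 8.44545; wedge = 85.03 − 73.882 = 11.148.
Welfare loss = ½ × 8.44545 × 11.148 = €47.07 thousand.

€47.07 thousand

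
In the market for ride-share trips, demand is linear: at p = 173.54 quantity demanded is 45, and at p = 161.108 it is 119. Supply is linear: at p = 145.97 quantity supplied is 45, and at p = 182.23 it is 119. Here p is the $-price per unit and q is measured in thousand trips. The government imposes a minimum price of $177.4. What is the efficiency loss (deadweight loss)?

$1384.72 thousand

Demand slope = (161.108 − 173.54)/(119 − 45) = −0.168, so p = 181.1 − 0.168q.
Supply slope = (182.23 − 145.97)/(119 − 45) = 0.49, so p = 123.92 + 0.49q.
Competitive equilibrium: 181.1 − 0.168q = 123.92 + 0.49q → q* = 86.8997, p* = 166.5009.
At the floor p = 177.4, quantity demanded = (181.1 − 177.4)/0.168 = 22.0238.
Sellers' marginal cost at q' = 22.0238: 123.92 + 0.49·22.0238 = 134.7117.
Δq = 86.8997 − 22.0238 = 64.8759; wedge = 177.4 − 134.7117 = 42.6883.
Welfare loss = ½ × 64.8759 × 42.6883 = $1384.72 thousand.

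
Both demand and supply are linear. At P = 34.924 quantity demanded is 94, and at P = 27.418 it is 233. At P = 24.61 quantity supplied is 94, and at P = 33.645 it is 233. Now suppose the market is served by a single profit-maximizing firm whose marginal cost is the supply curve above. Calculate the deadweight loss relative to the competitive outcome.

Demand slope = (27.418 − 34.924)/(233 − 94) = −0.054, so P = 40 − 0.054Q.
Supply slope = (33.645 − 24.61)/(233 − 94) = 0.065, so P = 18.5 + 0.065Q.
Competitive equilibrium: 40 − 0.054Q = 18.5 + 0.065Q → Q* = 180.6723, P* = 30.2437.
Marginal revenue: MR = 40 − 0.108Q. Set MR = MC: 40 − 0.108Q = 18.5 + 0.065Q → Q_m = 124.2775.
Price P_m = 40 − 0.054·124.2775 = 33.289; MC(Q_m) = 18.5 + 0.065·124.2775 = 26.578.
Competitive Q* = 180.6723, so ΔQ = 56.3948; wedge = 33.289 − 26.578 = 6.711.
The triangle = ½ × 56.3948 × 6.711 = 189.23.

189.23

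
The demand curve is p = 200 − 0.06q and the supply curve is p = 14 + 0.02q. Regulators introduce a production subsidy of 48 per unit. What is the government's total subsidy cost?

Competitive equilibrium: 200 − 0.06q = 14 + 0.02q → q* = 2325, p* = 60.5.
The subsidy lowers effective supply by 48: p = 0.02q − 34.
New quantity: 200 − 0.06q = 0.02q − 34 → q' = 2925.
Total subsidy cost = 48 × 2925 = 140400.

140400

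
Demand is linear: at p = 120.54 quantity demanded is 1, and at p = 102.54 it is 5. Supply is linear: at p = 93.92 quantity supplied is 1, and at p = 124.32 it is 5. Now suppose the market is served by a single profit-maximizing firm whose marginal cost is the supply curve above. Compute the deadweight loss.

Demand slope = (102.54 − 120.54)/(5 − 1) = −4.5, so p = 125.04 − 4.5q.
Supply slope = (124.32 − 93.92)/(5 − 1) = 7.6, so p = 86.32 + 7.6q.
Competitive equilibrium: 125.04 − 4.5q = 86.32 + 7.6q → q* = 3.2, p* = 110.64.
Marginal revenue: MR = 125.04 − 9q. Set MR = MC: 125.04 − 9q = 86.32 + 7.6q → q_m = 2.3325.
Price p_m = 125.04 − 4.5·2.3325 = 114.5438; MC(q_m) = 86.32 + 7.6·2.3325 = 104.047.
Competitive q* = 3.2, so Δq = 0.8675; wedge = 114.5438 − 104.047 = 10.4968.
The triangle = ½ × 0.8675 × 10.4968 = 4.55.

4.55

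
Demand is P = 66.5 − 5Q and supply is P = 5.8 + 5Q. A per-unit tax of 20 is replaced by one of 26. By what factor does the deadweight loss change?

1.69

Competitive equilibrium: 66.5 − 5Q = 5.8 + 5Q → Q* = 6.07, P* = 36.15.
For a per-unit tax t: ΔQ = t/10, so DWL = ½·t·(t/10) = t²/20.
At t = 20: DWL = 20. At t = 26: DWL = 33.8.
Ratio = (26/20)² = 1.69.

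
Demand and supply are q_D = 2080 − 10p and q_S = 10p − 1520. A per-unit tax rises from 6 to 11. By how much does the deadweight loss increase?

212.50

In inverse form: demand p = 208 − 0.1q, supply p = 152 + 0.1q.
Competitive equilibrium: 208 − 0.1q = 152 + 0.1q → q* = 280, p* = 180.
For a per-unit tax t: Δq = t/0.2, so DWL = ½·t·(t/0.2) = t²/0.4.
At t = 6: DWL = 90. At t = 11: DWL = 302.5.
Increase = 302.5 − 90 = 212.50.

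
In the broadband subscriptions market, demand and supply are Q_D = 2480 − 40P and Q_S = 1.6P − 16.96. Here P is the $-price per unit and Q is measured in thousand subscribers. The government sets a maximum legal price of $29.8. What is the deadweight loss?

In inverse form: demand P = 62 − 0.025Q, supply P = 10.6 + 0.625Q.
Competitive equilibrium: 62 − 0.025Q = 10.6 + 0.625Q → Q* = 79.0769, P* = 60.0231.
At the ceiling P = 29.8, quantity supplied = (29.8 − 10.6)/0.625 = 30.72.
Willingness to pay at Q' = 30.72: 62 − 0.025·30.72 = 61.232.
ΔQ = 79.0769 − 30.72 = 48.3569; wedge = 61.232 − 29.8 = 31.432.
The triangle = ½ × 48.3569 × 31.432 = $759.98 thousand.

$759.98 thousand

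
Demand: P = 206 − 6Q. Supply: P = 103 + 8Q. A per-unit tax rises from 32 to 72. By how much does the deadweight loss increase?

Competitive equilibrium: 206 − 6Q = 103 + 8Q → Q* = 7.3571, P* = 161.8571.
For a per-unit tax t: ΔQ = t/14, so DWL = ½·t·(t/14) = t²/28.
At t = 32: DWL = 36.571. At t = 72: DWL = 185.143.
Increase = 185.143 − 36.571 = 148.57.

148.57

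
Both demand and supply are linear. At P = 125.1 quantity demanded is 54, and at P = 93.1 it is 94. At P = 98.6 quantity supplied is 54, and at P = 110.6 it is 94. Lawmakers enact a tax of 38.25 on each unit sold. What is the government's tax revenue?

1656.92

Demand slope = (93.1 − 125.1)/(94 − 54) = −0.8, so P = 168.3 − 0.8Q.
Supply slope = (110.6 − 98.6)/(94 − 54) = 0.3, so P = 82.4 + 0.3Q.
Competitive equilibrium: 168.3 − 0.8Q = 82.4 + 0.3Q → Q* = 78.0909, P* = 105.8273.
With the tax, the buyer price exceeds the seller price by 38.25: (168.3 − 0.8Q) − (82.4 + 0.3Q) = 38.25 → Q' = 43.3182.
Tax revenue = 38.25 × 43.3182 = 1656.92.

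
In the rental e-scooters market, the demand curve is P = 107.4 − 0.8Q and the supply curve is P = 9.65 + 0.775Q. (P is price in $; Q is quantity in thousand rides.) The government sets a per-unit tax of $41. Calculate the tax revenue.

$1477.30 thousand

Competitive equilibrium: 107.4 − 0.8Q = 9.65 + 0.775Q → Q* = 62.0635, P* = 57.7492.
With the tax, the buyer price exceeds the seller price by 41: (107.4 − 0.8Q) − (9.65 + 0.775Q) = 41 → Q' = 36.0317.
Tax revenue = 41 × 36.0317 = $1477.30 thousand.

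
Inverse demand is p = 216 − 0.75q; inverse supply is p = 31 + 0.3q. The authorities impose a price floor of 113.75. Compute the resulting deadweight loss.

834.01

Competitive equilibrium: 216 − 0.75q = 31 + 0.3q → q* = 176.1905, p* = 83.8571.
At the floor p = 113.75, quantity demanded = (216 − 113.75)/0.75 = 136.3333.
Sellers' marginal cost at q' = 136.3333: 31 + 0.3·136.3333 = 71.9.
Δq = 176.1905 − 136.3333 = 39.8572; wedge = 113.75 − 71.9 = 41.85.
The triangle = ½ × 39.8572 × 41.85 = 834.01.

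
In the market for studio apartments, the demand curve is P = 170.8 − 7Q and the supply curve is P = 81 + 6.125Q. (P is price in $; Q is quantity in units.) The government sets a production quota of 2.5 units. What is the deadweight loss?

$123.72

Competitive equilibrium: 170.8 − 7Q = 81 + 6.125Q → Q* = 6.8419, P* = 122.9067.
At Q = 2.5: demand price = 170.8 − 7·2.5 = 153.3; supply price = 81 + 6.125·2.5 = 96.3125.
ΔQ = 6.8419 − 2.5 = 4.3419; wedge = 153.3 − 96.3125 = 56.9875.
The triangle = ½ × 4.3419 × 56.9875 = $123.72.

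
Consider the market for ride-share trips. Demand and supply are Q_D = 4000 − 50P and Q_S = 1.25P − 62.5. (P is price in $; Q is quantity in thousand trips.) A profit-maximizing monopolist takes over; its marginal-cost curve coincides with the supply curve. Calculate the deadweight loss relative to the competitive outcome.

$0.31 thousand

In inverse form: demand P = 80 − 0.02Q, supply P = 50 + 0.8Q.
Competitive equilibrium: 80 − 0.02Q = 50 + 0.8Q → Q* = 36.5854, P* = 79.2683.
Marginal revenue: MR = 80 − 0.04Q. Set MR = MC: 80 − 0.04Q = 50 + 0.8Q → Q_m = 35.7143.
Price P_m = 80 − 0.02·35.7143 = 79.2857; MC(Q_m) = 50 + 0.8·35.7143 = 78.5714.
Competitive Q* = 36.5854, so ΔQ = 0.8711; wedge = 79.2857 − 78.5714 = 0.7143.
The triangle = ½ × 0.8711 × 0.7143 = $0.31 thousand.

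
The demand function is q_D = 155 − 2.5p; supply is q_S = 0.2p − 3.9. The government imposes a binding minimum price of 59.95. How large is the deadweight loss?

20.35

In inverse form: demand p = 62 − 0.4q, supply p = 19.5 + 5q.
Competitive equilibrium: 62 − 0.4q = 19.5 + 5q → q* = 7.8704, p* = 58.8519.
At the floor p = 59.95, quantity demanded = (62 − 59.95)/0.4 = 5.125.
Sellers' marginal cost at q' = 5.125: 19.5 + 5·5.125 = 45.125.
Δq = 7.8704 − 5.125 = 2.7454; wedge = 59.95 − 45.125 = 14.825.
Welfare loss = ½ × 2.7454 × 14.825 = 20.35.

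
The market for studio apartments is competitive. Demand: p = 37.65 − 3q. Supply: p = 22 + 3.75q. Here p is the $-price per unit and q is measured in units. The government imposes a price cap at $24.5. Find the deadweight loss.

$9.21

Competitive equilibrium: 37.65 − 3q = 22 + 3.75q → q* = 2.3185, p* = 30.6944.
At the ceiling p = 24.5, quantity supplied = (24.5 − 22)/3.75 = 0.6667.
Willingness to pay at q' = 0.6667: 37.65 − 3·0.6667 = 35.6499.
Δq = 2.3185 − 0.6667 = 1.6518; wedge = 35.6499 − 24.5 = 11.1499.
The triangle = ½ × 1.6518 × 11.1499 = $9.21.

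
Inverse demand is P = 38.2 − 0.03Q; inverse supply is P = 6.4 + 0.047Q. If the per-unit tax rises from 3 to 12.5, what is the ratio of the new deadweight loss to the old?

Competitive equilibrium: 38.2 − 0.03Q = 6.4 + 0.047Q → Q* = 412.987, P* = 25.8104.
For a per-unit tax t: ΔQ = t/0.077, so DWL = ½·t·(t/0.077) = t²/0.154.
At t = 3: DWL = 58.442. At t = 12.5: DWL = 1014.610.
Ratio = (12.5/3)² = 17.361.

17.361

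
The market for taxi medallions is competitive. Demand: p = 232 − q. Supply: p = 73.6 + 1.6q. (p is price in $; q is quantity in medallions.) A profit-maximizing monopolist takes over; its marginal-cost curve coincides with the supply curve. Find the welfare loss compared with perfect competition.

Competitive equilibrium: 232 − q = 73.6 + 1.6q → q* = 60.9231, p* = 171.0769.
Marginal revenue: MR = 232 − 2q. Set MR = MC: 232 − 2q = 73.6 + 1.6q → q_m = 44.
Price p_m = 232 − 1·44 = 188; MC(q_m) = 73.6 + 1.6·44 = 144.
Competitive q* = 60.9231, so Δq = 16.9231; wedge = 188 − 144 = 44.
Deadweight loss = ½ × 16.9231 × 44 = $372.31.

$372.31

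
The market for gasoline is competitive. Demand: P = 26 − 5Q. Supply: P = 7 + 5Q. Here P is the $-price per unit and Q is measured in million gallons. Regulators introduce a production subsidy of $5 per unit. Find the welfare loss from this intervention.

$1.25 million

Competitive equilibrium: 26 − 5Q = 7 + 5Q → Q* = 1.9, P* = 16.5.
The subsidy lowers effective supply by 5: P = 2 + 5Q.
New quantity: 26 − 5Q = 2 + 5Q → Q' = 2.4.
Overproduction ΔQ = 2.4 − 1.9 = 0.5; wedge = subsidy = 5.
Deadweight loss = ½ × 0.5 × 5 = $1.25 million.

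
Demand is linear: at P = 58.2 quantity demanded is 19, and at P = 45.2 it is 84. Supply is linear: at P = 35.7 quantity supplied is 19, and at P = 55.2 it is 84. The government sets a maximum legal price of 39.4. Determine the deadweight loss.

266.78

Demand slope = (45.2 − 58.2)/(84 − 19) = −0.2, so P = 62 − 0.2Q.
Supply slope = (55.2 − 35.7)/(84 − 19) = 0.3, so P = 30 + 0.3Q.
Competitive equilibrium: 62 − 0.2Q = 30 + 0.3Q → Q* = 64, P* = 49.2.
At the ceiling P = 39.4, quantity supplied = (39.4 − 30)/0.3 = 31.3333.
Willingness to pay at Q' = 31.3333: 62 − 0.2·31.3333 = 55.7333.
ΔQ = 64 − 31.3333 = 32.6667; wedge = 55.7333 − 39.4 = 16.3333.
Welfare loss = ½ × 32.6667 × 16.3333 = 266.78.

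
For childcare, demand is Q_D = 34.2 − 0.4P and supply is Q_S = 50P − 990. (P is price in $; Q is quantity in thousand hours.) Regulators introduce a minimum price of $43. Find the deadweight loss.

$103.69 thousand

In inverse form: demand P = 85.5 − 2.5Q, supply P = 19.8 + 0.02Q.
Competitive equilibrium: 85.5 − 2.5Q = 19.8 + 0.02Q → Q* = 26.0714, P* = 20.3214.
At the floor P = 43, quantity demanded = (85.5 − 43)/2.5 = 17.
Sellers' marginal cost at Q' = 17: 19.8 + 0.02·17 = 20.14.
ΔQ = 26.0714 − 17 = 9.0714; wedge = 43 − 20.14 = 22.86.
Deadweight loss = ½ × 9.0714 × 22.86 = $103.69 thousand.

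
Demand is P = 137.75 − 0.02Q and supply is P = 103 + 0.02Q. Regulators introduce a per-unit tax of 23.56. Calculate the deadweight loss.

Competitive equilibrium: 137.75 − 0.02Q = 103 + 0.02Q → Q* = 868.75, P* = 120.375.
With the tax, the buyer price exceeds the seller price by 23.56: (137.75 − 0.02Q) − (103 + 0.02Q) = 23.56 → Q' = 279.75.
ΔQ = 868.75 − 279.75 = 589; the wedge equals the tax, 23.56.
Welfare loss = ½ × 589 × 23.56 = 6938.42.

6938.42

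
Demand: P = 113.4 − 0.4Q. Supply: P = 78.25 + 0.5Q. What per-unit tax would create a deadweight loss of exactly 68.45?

Competitive equilibrium: 113.4 − 0.4Q = 78.25 + 0.5Q → Q* = 39.0556, P* = 97.7778.
A tax t gives ΔQ = t/0.9 and wedge t, so DWL = t²/1.8.
t²/1.8 = 68.45 → t² = 123.21 → t = 11.1.

11.1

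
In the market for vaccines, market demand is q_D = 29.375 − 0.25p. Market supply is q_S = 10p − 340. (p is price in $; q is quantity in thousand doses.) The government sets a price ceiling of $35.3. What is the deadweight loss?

In inverse form: demand p = 117.5 − 4q, supply p = 34 + 0.1q.
Competitive equilibrium: 117.5 − 4q = 34 + 0.1q → q* = 20.36585, p* = 36.03659.
At the ceiling p = 35.3, quantity supplied = (35.3 − 34)/0.1 = 13.
Willingness to pay at q' = 13: 117.5 − 4·13 = 65.5.
Δq = 20.36585 − 13 = 7.36585; wedge = 65.5 − 35.3 = 30.2.
The triangle = ½ × 7.36585 × 30.2 = $111.22 thousand.

$111.22 thousand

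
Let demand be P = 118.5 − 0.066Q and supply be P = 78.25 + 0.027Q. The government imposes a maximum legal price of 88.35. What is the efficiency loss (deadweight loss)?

160.34

Competitive equilibrium: 118.5 − 0.066Q = 78.25 + 0.027Q → Q* = 432.7957, P* = 89.9355.
At the ceiling P = 88.35, quantity supplied = (88.35 − 78.25)/0.027 = 374.0741.
Willingness to pay at Q' = 374.0741: 118.5 − 0.066·374.0741 = 93.8111.
ΔQ = 432.7957 − 374.0741 = 58.7216; wedge = 93.8111 − 88.35 = 5.4611.
DWL = ½ × 58.7216 × 5.4611 = 160.34.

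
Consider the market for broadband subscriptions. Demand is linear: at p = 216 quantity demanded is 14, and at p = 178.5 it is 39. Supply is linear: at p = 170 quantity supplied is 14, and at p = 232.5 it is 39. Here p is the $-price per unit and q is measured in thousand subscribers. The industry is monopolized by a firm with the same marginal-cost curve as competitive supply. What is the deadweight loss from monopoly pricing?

$96.73 thousand

Demand slope = (178.5 − 216)/(39 − 14) = −1.5, so p = 237 − 1.5q.
Supply slope = (232.5 − 170)/(39 − 14) = 2.5, so p = 135 + 2.5q.
Competitive equilibrium: 237 − 1.5q = 135 + 2.5q → q* = 25.5, p* = 198.75.
Marginal revenue: MR = 237 − 3q. Set MR = MC: 237 − 3q = 135 + 2.5q → q_m = 18.5455.
Price p_m = 237 − 1.5·18.5455 = 209.1818; MC(q_m) = 135 + 2.5·18.5455 = 181.3638.
Competitive q* = 25.5, so Δq = 6.9545; wedge = 209.1818 − 181.3638 = 27.818.
DWL = ½ × 6.9545 × 27.818 = $96.73 thousand.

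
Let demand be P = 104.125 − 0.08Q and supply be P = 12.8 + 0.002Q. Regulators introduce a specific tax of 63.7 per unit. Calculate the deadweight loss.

24742.01

Competitive equilibrium: 104.125 − 0.08Q = 12.8 + 0.002Q → Q* = 1113.7195, P* = 15.0274.
With the tax, the buyer price exceeds the seller price by 63.7: (104.125 − 0.08Q) − (12.8 + 0.002Q) = 63.7 → Q' = 336.8902.
ΔQ = 1113.7195 − 336.8902 = 776.8293; the wedge equals the tax, 63.7.
Welfare loss = ½ × 776.8293 × 63.7 = 24742.01.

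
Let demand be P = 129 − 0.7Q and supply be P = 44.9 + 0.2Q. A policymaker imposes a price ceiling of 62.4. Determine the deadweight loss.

Competitive equilibrium: 129 − 0.7Q = 44.9 + 0.2Q → Q* = 93.4444, P* = 63.5889.
At the ceiling P = 62.4, quantity supplied = (62.4 − 44.9)/0.2 = 87.5.
Willingness to pay at Q' = 87.5: 129 − 0.7·87.5 = 67.75.
ΔQ = 93.4444 − 87.5 = 5.9444; wedge = 67.75 − 62.4 = 5.35.
The triangle = ½ × 5.9444 × 5.35 = 15.90.

15.90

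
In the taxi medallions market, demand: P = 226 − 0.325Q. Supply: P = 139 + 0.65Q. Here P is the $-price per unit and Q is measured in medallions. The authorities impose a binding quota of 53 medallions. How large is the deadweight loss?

Competitive equilibrium: 226 − 0.325Q = 139 + 0.65Q → Q* = 89.2308, P* = 197.
At Q = 53: demand price = 226 − 0.325·53 = 208.775; supply price = 139 + 0.65·53 = 173.45.
ΔQ = 89.2308 − 53 = 36.2308; wedge = 208.775 − 173.45 = 35.325.
The triangle = ½ × 36.2308 × 35.325 = $639.93.

$639.93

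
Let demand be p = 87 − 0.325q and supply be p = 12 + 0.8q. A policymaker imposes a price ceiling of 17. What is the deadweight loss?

2053.22

Competitive equilibrium: 87 − 0.325q = 12 + 0.8q → q* = 66.66667, p* = 65.33333.
At the ceiling p = 17, quantity supplied = (17 − 12)/0.8 = 6.25.
Willingness to pay at q' = 6.25: 87 − 0.325·6.25 = 84.96875.
Δq = 66.66667 − 6.25 = 60.41667; wedge = 84.96875 − 17 = 67.96875.
Deadweight loss = ½ × 60.41667 × 67.96875 = 2053.22.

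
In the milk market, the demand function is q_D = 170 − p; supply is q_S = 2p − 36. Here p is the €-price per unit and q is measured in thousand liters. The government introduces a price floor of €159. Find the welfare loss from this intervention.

€6120.08 thousand

In inverse form: demand p = 170 − q, supply p = 18 + 0.5q.
Competitive equilibrium: 170 − q = 18 + 0.5q → q* = 101.3333, p* = 68.6667.
At the floor p = 159, quantity demanded = (170 − 159)/1 = 11.
Sellers' marginal cost at q' = 11: 18 + 0.5·11 = 23.5.
Δq = 101.3333 − 11 = 90.3333; wedge = 159 − 23.5 = 135.5.
Deadweight loss = ½ × 90.3333 × 135.5 = €6120.08 thousand.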